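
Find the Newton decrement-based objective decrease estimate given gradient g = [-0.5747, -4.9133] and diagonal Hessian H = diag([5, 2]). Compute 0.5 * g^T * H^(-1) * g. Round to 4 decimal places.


Step 1: H is diagonal, so H^(-1) * g = [-0.1149, -2.4567].
Step 2: g^T H^(-1) g = sum_i g_i^2 / H_ii
  = (-0.5747)^2/5 + (-4.9133)^2/2
  = 0.0661 + 12.0703 = 12.1363
Step 3: Objective decrease = 0.5 * g^T H^(-1) g = 6.0682


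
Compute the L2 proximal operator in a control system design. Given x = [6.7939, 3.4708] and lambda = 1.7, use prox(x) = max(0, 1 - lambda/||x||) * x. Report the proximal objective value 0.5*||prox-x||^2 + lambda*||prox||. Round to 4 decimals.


Step 1: Compute ||x||.
||x|| = 7.6291
Step 2: Compute scaling factor.
scale = max(0, 1 - 1.7/7.6291) = 0.7772
Step 3: prox(x) = [5.28, 2.6974]
||prox(x)|| = 5.9291
Step 4: Proximal objective.
0.5*||prox-x||^2 = 1.445
lambda*||prox|| = 10.0795
Total = 11.5245


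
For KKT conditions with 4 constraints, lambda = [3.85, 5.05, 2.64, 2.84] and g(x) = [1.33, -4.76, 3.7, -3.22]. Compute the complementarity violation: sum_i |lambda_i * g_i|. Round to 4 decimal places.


KKT complementary slackness check:
lambda_1 * g_1 = 3.85 * 1.33 = 5.1205
lambda_2 * g_2 = 5.05 * -4.76 = -24.038
lambda_3 * g_3 = 2.64 * 3.7 = 9.768
lambda_4 * g_4 = 2.84 * -3.22 = -9.1448
Total violation = 5.1205 + 24.038 + 9.768 + 9.1448 = 48.0713


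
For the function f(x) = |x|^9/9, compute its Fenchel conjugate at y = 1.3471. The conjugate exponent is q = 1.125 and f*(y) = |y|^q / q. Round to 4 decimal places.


The conjugate exponent q satisfies 1/p + 1/q = 1.
p = 9, so q = 9/(9 - 1) = 1.125
|y|^q = 1.3471^1.125 = 1.3982
f*(1.3471) = 1.3982 / 1.125 = 1.2429


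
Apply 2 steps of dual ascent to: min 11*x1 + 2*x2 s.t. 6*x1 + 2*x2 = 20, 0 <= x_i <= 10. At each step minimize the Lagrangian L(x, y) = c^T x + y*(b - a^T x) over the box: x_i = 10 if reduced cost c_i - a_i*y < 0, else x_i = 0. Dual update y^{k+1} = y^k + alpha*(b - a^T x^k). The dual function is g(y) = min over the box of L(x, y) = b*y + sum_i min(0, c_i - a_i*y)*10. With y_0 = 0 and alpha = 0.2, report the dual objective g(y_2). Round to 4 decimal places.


Dual ascent for LP: min 11*x1 + 2*x2, 6*x1 + 2*x2 = 20, 0 <= x_i <= 10
Step 1: y^k = 0.0, reduced costs: (11.0, 2.0)
  x^k = (0.0, 0.0), subgradient = b - a^T x = 20.0
  y^{k+1} = 0.0 + 0.2*20.0 = 4.0
Step 2: y^k = 4.0, reduced costs: (-13.0, -6.0)
  x^k = (10.0, 10.0), subgradient = b - a^T x = -60.0
  y^{k+1} = 4.0 + 0.2*-60.0 = -8.0
Dual objective at y_2 = -8.0: reduced costs (59.0, 18.0), box minimizer x = (0.0, 0.0)
g(y_2) = b*y + (c1 - a1*y)*x1 + (c2 - a2*y)*x2 = 20*(-8.0) + 59.0*0.0 + 18.0*0.0 = -160.0 + 0.0 + 0.0 = -160.0


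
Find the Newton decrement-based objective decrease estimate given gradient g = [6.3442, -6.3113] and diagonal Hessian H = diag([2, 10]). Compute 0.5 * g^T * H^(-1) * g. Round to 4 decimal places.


Step 1: H is diagonal, so H^(-1) * g = [3.1721, -0.6311].
Step 2: g^T H^(-1) g = sum_i g_i^2 / H_ii
  = (6.3442)^2/2 + (-6.3113)^2/10
  = 20.1244 + 3.9833 = 24.1077
Step 3: Objective decrease = 0.5 * g^T H^(-1) g = 12.0538


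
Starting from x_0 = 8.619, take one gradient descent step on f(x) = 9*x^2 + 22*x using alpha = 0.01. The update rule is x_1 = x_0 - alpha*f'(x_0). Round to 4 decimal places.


We compute the gradient at x_0 and apply the update.
f'(x) = 18*x + 22
f'(8.619) = 18*8.619 + 22 = 177.142
x_1 = 8.619 - 0.01*177.142 = 6.8476


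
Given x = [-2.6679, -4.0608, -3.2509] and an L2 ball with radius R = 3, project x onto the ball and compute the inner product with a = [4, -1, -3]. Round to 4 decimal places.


Step 1: Compute ||x|| (intermediates to 6 decimals).
||x|| = sqrt((-2.6679)^2 + (-4.0608)^2 + (-3.2509)^2) = 5.846036
Step 2: Project.
Since ||x|| > R, scale = R/||x|| = 3/5.846036 = 0.513168, proj(x) = scale * x
proj(x) = [-1.369081, -2.083873, -1.668258]
Step 3: Dot product.
a^T * proj(x) = 4*(-1.369081) - 1*(-2.083873) - 3*(-1.668258) = 1.6123


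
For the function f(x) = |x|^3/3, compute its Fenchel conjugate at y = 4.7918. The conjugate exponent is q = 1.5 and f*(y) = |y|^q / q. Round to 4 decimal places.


The conjugate exponent q satisfies 1/p + 1/q = 1.
p = 3, so q = 3/(3 - 1) = 1.5
|y|^q = 4.7918^1.5 = 10.4893
f*(4.7918) = 10.4893 / 1.5 = 6.9929


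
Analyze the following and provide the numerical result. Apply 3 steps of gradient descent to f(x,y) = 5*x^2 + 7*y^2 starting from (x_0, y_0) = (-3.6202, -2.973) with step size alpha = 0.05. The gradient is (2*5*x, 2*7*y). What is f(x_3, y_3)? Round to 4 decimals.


Gradient descent on f(x,y) = 5*x^2 + 7*y^2.
Starting point: (-3.6202, -2.973), alpha = 0.05
Step 1: grad_x = 2*5*-3.6202 = -36.202, grad_y = 2*7*-2.973 = -41.622
  x_1 = -3.6202 - 0.05*-36.202 = -1.8101
  y_1 = -2.973 - 0.05*-41.622 = -0.8919
Step 2: grad_x = 2*5*-1.8101 = -18.101, grad_y = 2*7*-0.8919 = -12.4866
  x_2 = -1.8101 - 0.05*-18.101 = -0.9051
  y_2 = -0.8919 - 0.05*-12.4866 = -0.2676
Step 3: grad_x = 2*5*-0.9051 = -9.0505, grad_y = 2*7*-0.2676 = -3.746
  x_3 = -0.9051 - 0.05*-9.0505 = -0.4525
  y_3 = -0.2676 - 0.05*-3.746 = -0.0803
f(-0.4525, -0.0803) = 5*(-0.4525)^2 + 7*(-0.0803)^2 = 1.069


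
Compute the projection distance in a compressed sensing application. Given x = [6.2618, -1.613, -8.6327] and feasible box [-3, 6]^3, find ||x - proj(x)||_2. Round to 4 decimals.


Project each component onto [-3, 6].
clip(6.2618) = 6.0, clip(-1.613) = -1.613, clip(-8.6327) = -3.0
Projection = [6.0, -1.613, -3.0]
Squared diffs: [0.0685, 0.0, 31.7273]
Distance = sqrt(31.7958) = 5.6388


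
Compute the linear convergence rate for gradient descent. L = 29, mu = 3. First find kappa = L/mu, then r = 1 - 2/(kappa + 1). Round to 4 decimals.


Step 1: Compute the condition number.
kappa = L/mu = 29/3 = 9.6667
Step 2: Compute the convergence rate.
r = 1 - 2/(kappa + 1) = 1 - 2*mu/(L + mu) = (L - mu)/(L + mu) = 26/32 = 0.8125


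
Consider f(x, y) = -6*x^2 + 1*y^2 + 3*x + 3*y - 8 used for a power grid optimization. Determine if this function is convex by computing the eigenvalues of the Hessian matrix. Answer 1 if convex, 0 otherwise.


The Hessian of f(x,y) = -6*x^2 + 1*y^2 + 3*x + 3*y - 8 is:
H = [[-12, 0], [0, 2]]
Trace = -12 + 2 = -10
Determinant = -12*2 - (0)^2 = -24
Discriminant = (-10)^2 - 4*-24 = 196.0
Eigenvalues: lambda_1 = -12.0, lambda_2 = 2.0
The function is not convex.

0


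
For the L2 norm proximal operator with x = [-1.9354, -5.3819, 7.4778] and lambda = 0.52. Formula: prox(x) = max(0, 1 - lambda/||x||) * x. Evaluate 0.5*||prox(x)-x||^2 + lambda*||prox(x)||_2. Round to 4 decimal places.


Step 1: Compute ||x||.
||x|| = 9.4143
Step 2: Compute scaling factor.
scale = max(0, 1 - 0.52/9.4143) = 0.9448
Step 3: prox(x) = [-1.8285, -5.0846, 7.0648]
||prox(x)|| = 8.8943
Step 4: Proximal objective.
0.5*||prox-x||^2 = 0.1352
lambda*||prox|| = 4.625
Total = 4.7602


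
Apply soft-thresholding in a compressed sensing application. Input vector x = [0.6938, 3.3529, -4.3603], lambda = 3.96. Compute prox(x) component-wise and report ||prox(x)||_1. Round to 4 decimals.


Soft-thresholding with lambda = 3.96:
prox(0.6938) = sign(0.6938)*max(|0.6938| - 3.96, 0) = 0.0
prox(3.3529) = sign(3.3529)*max(|3.3529| - 3.96, 0) = 0.0
prox(-4.3603) = sign(-4.3603)*max(|-4.3603| - 3.96, 0) = -0.4003
prox(x) = [0.0, 0.0, -0.4003]
||prox(x)||_1 = 0.0 + 0.0 + 0.4003 = 0.4003


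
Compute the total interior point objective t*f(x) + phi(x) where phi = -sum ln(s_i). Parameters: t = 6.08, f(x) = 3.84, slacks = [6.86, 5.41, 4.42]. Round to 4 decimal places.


Step 1: Compute log-barrier.
ln values: [1.9257, 1.6882, 1.4861]
phi = -(1.9257 + 1.6882 + 1.4861) = -5.1001
Step 2: Compute augmented objective.
t*f(x) = 6.08*3.84 = 23.3472
Total = 23.3472 - 5.1001 = 18.2471


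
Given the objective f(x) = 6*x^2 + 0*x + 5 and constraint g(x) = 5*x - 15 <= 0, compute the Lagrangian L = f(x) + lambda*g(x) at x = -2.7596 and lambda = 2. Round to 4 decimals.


Step 1: Evaluate f(x).
f(-2.7596) = 6*(-2.7596)^2 + 0*(-2.7596) + 5 = 50.6924
Step 2: Evaluate g(x).
g(-2.7596) = 5*-2.7596 - 15 = -28.798
Step 3: Compute Lagrangian.
L = 50.6924 + 2*-28.798 = -6.9036


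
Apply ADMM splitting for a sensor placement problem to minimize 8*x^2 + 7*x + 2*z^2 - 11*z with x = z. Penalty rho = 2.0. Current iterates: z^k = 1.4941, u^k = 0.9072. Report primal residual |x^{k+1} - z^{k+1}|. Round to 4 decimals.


ADMM iteration with rho = 2.0, z^k = 1.4941, u^k = 0.9072
Step 1: x-update.
Minimize 8*x^2 + 7*x + (2.0/2)*(x - 1.4941 + 0.9072)^2
FOC: (2*8 + 2.0)*x = -7 + 2.0*(1.4941 - 0.9072)
x^{k+1} = -0.3237
Step 2: z-update.
Minimize 2*z^2 - 11*z + (2.0/2)*(-0.3237 - z + 0.9072)^2
FOC: (2*2 + 2.0)*z = 11 + 2.0*(-0.3237 + 0.9072)
z^{k+1} = 2.0278
Step 3: u-update.
u^{k+1} = 0.9072 - 0.3237 - 2.0278 = -1.4443
Step 4: Primal residual = |-0.3237 - 2.0278| = 2.3515


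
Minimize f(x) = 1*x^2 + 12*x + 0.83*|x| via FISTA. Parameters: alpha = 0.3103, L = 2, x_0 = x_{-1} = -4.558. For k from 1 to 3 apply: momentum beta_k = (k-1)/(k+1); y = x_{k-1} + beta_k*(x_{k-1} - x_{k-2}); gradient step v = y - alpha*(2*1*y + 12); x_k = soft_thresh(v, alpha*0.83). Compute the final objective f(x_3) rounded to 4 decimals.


FISTA on f(x) = 1*x^2 + 12*x + 0.83*|x|
L = 2, alpha = 0.3103
Iteration 1: beta = 0.0, y = -4.558 + 0.0*(-4.558 + 4.558) = -4.558
  grad(y) = 2.884, v = y - alpha*grad = -5.4529
  prox(v) = soft_thresh(-5.4529, 0.2575) = -5.1954
Iteration 2: beta = 0.3333, y = -5.1954 + 0.3333*(-5.1954 + 4.558) = -5.4078
  grad(y) = 1.1844, v = y - alpha*grad = -5.7753
  prox(v) = soft_thresh(-5.7753, 0.2575) = -5.5178
Iteration 3: beta = 0.5, y = -5.5178 + 0.5*(-5.5178 + 5.1954) = -5.679
  grad(y) = 0.642, v = y - alpha*grad = -5.8782
  prox(v) = soft_thresh(-5.8782, 0.2575) = -5.6207
f(x_3) = 1*(-5.6207)^2 + 12*(-5.6207) + 0.83*|-5.6207| = -31.191


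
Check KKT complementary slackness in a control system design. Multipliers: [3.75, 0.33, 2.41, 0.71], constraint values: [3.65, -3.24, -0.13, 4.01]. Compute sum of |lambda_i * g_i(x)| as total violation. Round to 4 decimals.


KKT complementary slackness check:
lambda_1 * g_1 = 3.75 * 3.65 = 13.6875
lambda_2 * g_2 = 0.33 * -3.24 = -1.0692
lambda_3 * g_3 = 2.41 * -0.13 = -0.3133
lambda_4 * g_4 = 0.71 * 4.01 = 2.8471
Total violation = 13.6875 + 1.0692 + 0.3133 + 2.8471 = 17.9171


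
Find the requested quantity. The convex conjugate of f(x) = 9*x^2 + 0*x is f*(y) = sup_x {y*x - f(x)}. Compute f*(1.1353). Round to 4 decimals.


f*(y) = sup_x {y*x - a*x^2 - b*x} = sup_x {(y-b)*x - a*x^2}
FOC: (y - b) - 2a*x = 0 => x* = (y - b)/(2a)
x* = (1.1353 - 0)/(2*9) = 0.0631
f*(1.1353) = (y-b)^2/(4a) = (1.1353 - 0)^2/(4*9)
= 1.2889/36 = 0.0358


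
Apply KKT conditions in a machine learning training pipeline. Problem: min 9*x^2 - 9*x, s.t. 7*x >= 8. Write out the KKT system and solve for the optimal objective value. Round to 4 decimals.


Step 1: Try lambda = 0 (constraint inactive).
x_unc = 9/(2*9) = 0.5
Check: 7*0.5 = 3.5 < 8 -- violated!
Step 2: Constraint must be active: 7*x = 8
x* = 8/7 = 1.1429 (rounded; the exact value 8/7 is used below)
lambda = (2*9*(8/7) - 9)/7 = 1.6531
Step 3: Compute optimal value.
f(x*) = 9*(8/7)^2 - 9*(8/7) = 1.4694


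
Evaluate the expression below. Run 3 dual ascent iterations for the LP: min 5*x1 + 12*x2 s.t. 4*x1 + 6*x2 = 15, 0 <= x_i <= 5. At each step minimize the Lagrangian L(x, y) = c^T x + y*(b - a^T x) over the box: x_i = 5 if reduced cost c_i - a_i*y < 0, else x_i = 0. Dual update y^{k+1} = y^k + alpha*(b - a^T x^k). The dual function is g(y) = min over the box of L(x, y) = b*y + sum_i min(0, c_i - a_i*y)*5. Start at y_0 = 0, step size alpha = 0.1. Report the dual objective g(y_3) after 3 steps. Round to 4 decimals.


Dual ascent for LP: min 5*x1 + 12*x2, 4*x1 + 6*x2 = 15, 0 <= x_i <= 5
Step 1: y^k = 0.0, reduced costs: (5.0, 12.0)
  x^k = (0.0, 0.0), subgradient = b - a^T x = 15.0
  y^{k+1} = 0.0 + 0.1*15.0 = 1.5
Step 2: y^k = 1.5, reduced costs: (-1.0, 3.0)
  x^k = (5.0, 0.0), subgradient = b - a^T x = -5.0
  y^{k+1} = 1.5 + 0.1*-5.0 = 1.0
Step 3: y^k = 1.0, reduced costs: (1.0, 6.0)
  x^k = (0.0, 0.0), subgradient = b - a^T x = 15.0
  y^{k+1} = 1.0 + 0.1*15.0 = 2.5
Dual objective at y_3 = 2.5: reduced costs (-5.0, -3.0), box minimizer x = (5.0, 5.0)
g(y_3) = b*y + (c1 - a1*y)*x1 + (c2 - a2*y)*x2 = 15*2.5 + (-5.0)*5.0 + (-3.0)*5.0 = 37.5 - 25.0 - 15.0 = -2.5


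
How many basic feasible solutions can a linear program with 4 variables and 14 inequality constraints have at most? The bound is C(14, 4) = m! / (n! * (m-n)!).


Each vertex corresponds to some choice of n active constraints out of m, so the number of vertices is at most C(m, n) = m! / (n!(m-n)!).
m = 14, n = 4
Numerator: 14 * 13 * 12 * 11
Denominator: 4! = 24
C(14, 4) = 1001


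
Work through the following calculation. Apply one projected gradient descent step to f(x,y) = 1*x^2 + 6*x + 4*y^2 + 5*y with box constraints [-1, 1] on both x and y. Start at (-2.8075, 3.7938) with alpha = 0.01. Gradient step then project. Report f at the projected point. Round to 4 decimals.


Step 1: Compute gradient at (-2.8075, 3.7938).
grad_x = 2*1*-2.8075 + 6 = 0.385
grad_y = 2*4*3.7938 + 5 = 35.3504
Step 2: Gradient step.
x_raw = -2.8075 - 0.01*0.385 = -2.8114
y_raw = 3.7938 - 0.01*35.3504 = 3.4403
Step 3: Project onto [-1, 1].
x_proj = clip(-2.8114) = -1.0
y_proj = clip(3.4403) = 1.0
Step 4: Evaluate f.
f(-1.0, 1.0) = 4.0


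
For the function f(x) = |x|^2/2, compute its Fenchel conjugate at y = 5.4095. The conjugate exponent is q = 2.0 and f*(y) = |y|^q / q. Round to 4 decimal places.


The conjugate exponent q satisfies 1/p + 1/q = 1.
p = 2, so q = 2/(2 - 1) = 2.0
|y|^q = 5.4095^2.0 = 29.2627
f*(5.4095) = 29.2627 / 2.0 = 14.6313


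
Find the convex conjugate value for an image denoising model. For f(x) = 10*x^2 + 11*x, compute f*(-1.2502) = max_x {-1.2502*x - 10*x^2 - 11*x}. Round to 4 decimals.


f*(y) = sup_x {y*x - a*x^2 - b*x} = sup_x {(y-b)*x - a*x^2}
FOC: (y - b) - 2a*x = 0 => x* = (y - b)/(2a)
x* = (-1.2502 - 11)/(2*10) = -0.6125
f*(-1.2502) = (y-b)^2/(4a) = (-1.2502 - 11)^2/(4*10)
= 150.0674/40 = 3.7517


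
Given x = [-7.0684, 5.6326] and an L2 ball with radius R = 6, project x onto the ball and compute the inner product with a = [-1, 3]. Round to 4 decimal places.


Step 1: Compute ||x|| (intermediates to 6 decimals).
||x|| = sqrt((-7.0684)^2 + 5.6326^2) = 9.038167
Step 2: Project.
Since ||x|| > R, scale = R/||x|| = 6/9.038167 = 0.663851, proj(x) = scale * x
proj(x) = [-4.692364, 3.739207]
Step 3: Dot product.
a^T * proj(x) = -1*(-4.692364) + 3*3.739207 = 15.91


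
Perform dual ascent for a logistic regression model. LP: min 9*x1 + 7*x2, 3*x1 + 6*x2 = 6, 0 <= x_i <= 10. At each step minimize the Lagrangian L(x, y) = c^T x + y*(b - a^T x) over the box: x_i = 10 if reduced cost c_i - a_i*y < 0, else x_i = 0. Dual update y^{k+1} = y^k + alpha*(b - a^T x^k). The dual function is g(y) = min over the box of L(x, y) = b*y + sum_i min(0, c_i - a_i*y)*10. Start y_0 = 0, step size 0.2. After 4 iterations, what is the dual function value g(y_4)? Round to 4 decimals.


Dual ascent for LP: min 9*x1 + 7*x2, 3*x1 + 6*x2 = 6, 0 <= x_i <= 10
Step 1: y^k = 0.0, reduced costs: (9.0, 7.0)
  x^k = (0.0, 0.0), subgradient = b - a^T x = 6.0
  y^{k+1} = 0.0 + 0.2*6.0 = 1.2
Step 2: y^k = 1.2, reduced costs: (5.4, -0.2)
  x^k = (0.0, 10.0), subgradient = b - a^T x = -54.0
  y^{k+1} = 1.2 + 0.2*-54.0 = -9.6
Step 3: y^k = -9.6, reduced costs: (37.8, 64.6)
  x^k = (0.0, 0.0), subgradient = b - a^T x = 6.0
  y^{k+1} = -9.6 + 0.2*6.0 = -8.4
Step 4: y^k = -8.4, reduced costs: (34.2, 57.4)
  x^k = (0.0, 0.0), subgradient = b - a^T x = 6.0
  y^{k+1} = -8.4 + 0.2*6.0 = -7.2
Dual objective at y_4 = -7.2: reduced costs (30.6, 50.2), box minimizer x = (0.0, 0.0)
g(y_4) = b*y + (c1 - a1*y)*x1 + (c2 - a2*y)*x2 = 6*(-7.2) + 30.6*0.0 + 50.2*0.0 = -43.2 + 0.0 + 0.0 = -43.2


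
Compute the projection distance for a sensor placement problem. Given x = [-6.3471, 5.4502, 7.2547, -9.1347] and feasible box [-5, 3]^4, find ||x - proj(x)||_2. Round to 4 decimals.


Project each component onto [-5, 3].
clip(-6.3471) = -5.0, clip(5.4502) = 3.0, clip(7.2547) = 3.0, clip(-9.1347) = -5.0
Projection = [-5.0, 3.0, 3.0, -5.0]
Squared diffs: [1.8147, 6.0035, 18.1025, 17.0957]
Distance = sqrt(43.0164) = 6.5587


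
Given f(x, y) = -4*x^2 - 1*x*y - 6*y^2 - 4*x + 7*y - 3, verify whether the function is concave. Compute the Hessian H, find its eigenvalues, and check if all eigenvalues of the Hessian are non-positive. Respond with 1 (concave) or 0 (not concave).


The Hessian of f(x,y) = -4*x^2 - 1*x*y - 6*y^2 - 4*x + 7*y - 3 is:
H = [[-8, -1], [-1, -12]]
Trace = -8 - 12 = -20
Determinant = -8*-12 - (-1)^2 = 95
Discriminant = (-20)^2 - 4*95 = 20.0
Eigenvalues: lambda_1 = -12.2361, lambda_2 = -7.7639
The function is concave.

1


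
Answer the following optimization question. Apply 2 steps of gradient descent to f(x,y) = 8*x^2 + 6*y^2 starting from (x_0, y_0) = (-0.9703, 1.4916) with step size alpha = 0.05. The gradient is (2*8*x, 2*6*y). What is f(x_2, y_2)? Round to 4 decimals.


Gradient descent on f(x,y) = 8*x^2 + 6*y^2.
Starting point: (-0.9703, 1.4916), alpha = 0.05
Step 1: grad_x = 2*8*-0.9703 = -15.5248, grad_y = 2*6*1.4916 = 17.8992
  x_1 = -0.9703 - 0.05*-15.5248 = -0.1941
  y_1 = 1.4916 - 0.05*17.8992 = 0.5966
Step 2: grad_x = 2*8*-0.1941 = -3.105, grad_y = 2*6*0.5966 = 7.1597
  x_2 = -0.1941 - 0.05*-3.105 = -0.0388
  y_2 = 0.5966 - 0.05*7.1597 = 0.2387
f(-0.0388, 0.2387) = 8*(-0.0388)^2 + 6*0.2387^2 = 0.3538


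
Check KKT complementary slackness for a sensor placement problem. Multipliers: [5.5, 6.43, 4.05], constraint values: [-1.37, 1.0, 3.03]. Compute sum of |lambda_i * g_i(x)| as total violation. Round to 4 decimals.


KKT complementary slackness check:
lambda_1 * g_1 = 5.5 * -1.37 = -7.535
lambda_2 * g_2 = 6.43 * 1.0 = 6.43
lambda_3 * g_3 = 4.05 * 3.03 = 12.2715
Total violation = 7.535 + 6.43 + 12.2715 = 26.2365


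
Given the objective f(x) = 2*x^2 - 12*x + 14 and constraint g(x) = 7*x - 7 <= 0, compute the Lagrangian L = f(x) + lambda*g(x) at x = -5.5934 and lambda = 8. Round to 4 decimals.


Step 1: Evaluate f(x).
f(-5.5934) = 2*(-5.5934)^2 - 12*(-5.5934) + 14 = 143.693
Step 2: Evaluate g(x).
g(-5.5934) = 7*-5.5934 - 7 = -46.1538
Step 3: Compute Lagrangian.
L = 143.693 + 8*-46.1538 = -225.5374


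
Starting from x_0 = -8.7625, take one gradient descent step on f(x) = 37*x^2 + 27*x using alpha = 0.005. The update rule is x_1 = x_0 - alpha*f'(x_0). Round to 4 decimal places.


We compute the gradient at x_0 and apply the update.
f'(x) = 74*x + 27
f'(-8.7625) = 74*-8.7625 + 27 = -621.425
x_1 = -8.7625 - 0.005*-621.425 = -5.6554


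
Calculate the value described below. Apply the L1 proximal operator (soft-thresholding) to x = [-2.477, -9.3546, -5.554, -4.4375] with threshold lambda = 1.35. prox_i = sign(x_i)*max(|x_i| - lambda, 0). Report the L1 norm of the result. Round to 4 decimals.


Soft-thresholding with lambda = 1.35:
prox(-2.477) = sign(-2.477)*max(|-2.477| - 1.35, 0) = -1.127
prox(-9.3546) = sign(-9.3546)*max(|-9.3546| - 1.35, 0) = -8.0046
prox(-5.554) = sign(-5.554)*max(|-5.554| - 1.35, 0) = -4.204
prox(-4.4375) = sign(-4.4375)*max(|-4.4375| - 1.35, 0) = -3.0875
prox(x) = [-1.127, -8.0046, -4.204, -3.0875]
||prox(x)||_1 = 1.127 + 8.0046 + 4.204 + 3.0875 = 16.4231


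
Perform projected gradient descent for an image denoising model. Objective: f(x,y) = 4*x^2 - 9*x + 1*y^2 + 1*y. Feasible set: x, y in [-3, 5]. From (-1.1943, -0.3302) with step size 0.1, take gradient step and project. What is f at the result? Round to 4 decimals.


Step 1: Compute gradient at (-1.1943, -0.3302).
grad_x = 2*4*-1.1943 - 9 = -18.5544
grad_y = 2*1*-0.3302 + 1 = 0.3396
Step 2: Gradient step.
x_raw = -1.1943 - 0.1*-18.5544 = 0.6611
y_raw = -0.3302 - 0.1*0.3396 = -0.3642
Step 3: Project onto [-3, 5].
x_proj = clip(0.6611) = 0.6611
y_proj = clip(-0.3642) = -0.3642
Step 4: Evaluate f.
f(0.6611, -0.3642) = -4.4334


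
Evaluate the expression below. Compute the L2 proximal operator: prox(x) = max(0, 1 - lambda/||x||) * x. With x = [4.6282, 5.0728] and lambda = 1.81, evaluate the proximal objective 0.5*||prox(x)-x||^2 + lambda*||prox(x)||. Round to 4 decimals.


Step 1: Compute ||x||.
||x|| = 6.8668
Step 2: Compute scaling factor.
scale = max(0, 1 - 1.81/6.8668) = 0.7364
Step 3: prox(x) = [3.4083, 3.7357]
||prox(x)|| = 5.0568
Step 4: Proximal objective.
0.5*||prox-x||^2 = 1.6381
lambda*||prox|| = 9.1528
Total = 10.7909


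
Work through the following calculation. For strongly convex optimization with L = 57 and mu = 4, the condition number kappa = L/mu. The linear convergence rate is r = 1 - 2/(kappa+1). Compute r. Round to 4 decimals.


Step 1: Compute the condition number.
kappa = L/mu = 57/4 = 14.25
Step 2: Compute the convergence rate.
r = 1 - 2/(kappa + 1) = 1 - 2*mu/(L + mu) = (L - mu)/(L + mu) = 53/61 = 0.8689


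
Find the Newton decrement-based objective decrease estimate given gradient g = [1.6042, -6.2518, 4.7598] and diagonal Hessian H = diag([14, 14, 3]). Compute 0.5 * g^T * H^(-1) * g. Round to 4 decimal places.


Step 1: H is diagonal, so H^(-1) * g = [0.1146, -0.4466, 1.5866].
Step 2: g^T H^(-1) g = sum_i g_i^2 / H_ii
  = (1.6042)^2/14 + (-6.2518)^2/14 + (4.7598)^2/3
  = 0.1838 + 2.7918 + 7.5519 = 10.5275
Step 3: Objective decrease = 0.5 * g^T H^(-1) g = 5.2638


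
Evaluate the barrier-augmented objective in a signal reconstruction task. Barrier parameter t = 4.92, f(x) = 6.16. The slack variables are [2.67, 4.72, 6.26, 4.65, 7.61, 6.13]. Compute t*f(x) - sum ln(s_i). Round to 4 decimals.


Step 1: Compute log-barrier.
ln values: [0.9821, 1.5518, 1.8342, 1.5369, 2.0295, 1.8132]
phi = -(0.9821 + 1.5518 + 1.8342 + 1.5369 + 2.0295 + 1.8132) = -9.7476
Step 2: Compute augmented objective.
t*f(x) = 4.92*6.16 = 30.3072
Total = 30.3072 - 9.7476 = 20.5596


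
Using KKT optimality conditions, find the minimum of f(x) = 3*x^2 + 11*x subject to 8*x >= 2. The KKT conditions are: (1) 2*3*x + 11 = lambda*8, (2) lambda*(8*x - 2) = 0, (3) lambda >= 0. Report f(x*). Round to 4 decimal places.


Step 1: Try lambda = 0 (constraint inactive).
x_unc = -11/(2*3) = -1.8333
Check: 8*-1.8333 = -14.6664 < 2 -- violated!
Step 2: Constraint must be active: 8*x = 2
x* = 2/8 = 0.25
lambda = (2*3*0.25 + 11)/8 = 1.5625
Step 3: Compute optimal value.
f(x*) = 3*0.25^2 + 11*0.25 = 2.9375


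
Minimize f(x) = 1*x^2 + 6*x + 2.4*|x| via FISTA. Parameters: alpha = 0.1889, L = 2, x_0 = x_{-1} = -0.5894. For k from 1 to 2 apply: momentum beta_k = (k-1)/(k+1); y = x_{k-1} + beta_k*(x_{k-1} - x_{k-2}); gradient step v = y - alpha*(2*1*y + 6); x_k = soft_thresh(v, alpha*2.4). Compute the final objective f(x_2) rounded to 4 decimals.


FISTA on f(x) = 1*x^2 + 6*x + 2.4*|x|
L = 2, alpha = 0.1889
Iteration 1: beta = 0.0, y = -0.5894 + 0.0*(-0.5894 + 0.5894) = -0.5894
  grad(y) = 4.8212, v = y - alpha*grad = -1.5001
  prox(v) = soft_thresh(-1.5001, 0.4534) = -1.0468
Iteration 2: beta = 0.3333, y = -1.0468 + 0.3333*(-1.0468 + 0.5894) = -1.1992
  grad(y) = 3.6016, v = y - alpha*grad = -1.8796
  prox(v) = soft_thresh(-1.8796, 0.4534) = -1.4262
f(x_2) = 1*(-1.4262)^2 + 6*(-1.4262) + 2.4*|-1.4262| = -3.1003


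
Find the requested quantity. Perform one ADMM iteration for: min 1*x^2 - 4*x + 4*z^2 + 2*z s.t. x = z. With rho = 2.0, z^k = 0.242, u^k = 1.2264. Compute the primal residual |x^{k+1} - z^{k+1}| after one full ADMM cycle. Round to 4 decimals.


ADMM iteration with rho = 2.0, z^k = 0.242, u^k = 1.2264
Step 1: x-update.
Minimize 1*x^2 - 4*x + (2.0/2)*(x - 0.242 + 1.2264)^2
FOC: (2*1 + 2.0)*x = 4 + 2.0*(0.242 - 1.2264)
x^{k+1} = 0.5078
Step 2: z-update.
Minimize 4*z^2 + 2*z + (2.0/2)*(0.5078 - z + 1.2264)^2
FOC: (2*4 + 2.0)*z = -2 + 2.0*(0.5078 + 1.2264)
z^{k+1} = 0.1468
Step 3: u-update.
u^{k+1} = 1.2264 + 0.5078 - 0.1468 = 1.5874
Step 4: Primal residual = |0.5078 - 0.1468| = 0.361


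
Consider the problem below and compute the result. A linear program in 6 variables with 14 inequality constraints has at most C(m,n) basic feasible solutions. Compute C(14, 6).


Each vertex corresponds to some choice of n active constraints out of m, so the number of vertices is at most C(m, n) = m! / (n!(m-n)!).
m = 14, n = 6
Numerator: 14 * 13 * 12 * 11 * 10 * 9
Denominator: 6! = 720
C(14, 6) = 3003


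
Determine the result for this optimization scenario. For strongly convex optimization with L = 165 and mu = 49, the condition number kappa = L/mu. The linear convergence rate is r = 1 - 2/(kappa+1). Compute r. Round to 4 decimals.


Step 1: Compute the condition number.
kappa = L/mu = 165/49 = 3.3673
Step 2: Compute the convergence rate.
r = 1 - 2/(kappa + 1) = 1 - 2*mu/(L + mu) = (L - mu)/(L + mu) = 116/214 = 0.5421


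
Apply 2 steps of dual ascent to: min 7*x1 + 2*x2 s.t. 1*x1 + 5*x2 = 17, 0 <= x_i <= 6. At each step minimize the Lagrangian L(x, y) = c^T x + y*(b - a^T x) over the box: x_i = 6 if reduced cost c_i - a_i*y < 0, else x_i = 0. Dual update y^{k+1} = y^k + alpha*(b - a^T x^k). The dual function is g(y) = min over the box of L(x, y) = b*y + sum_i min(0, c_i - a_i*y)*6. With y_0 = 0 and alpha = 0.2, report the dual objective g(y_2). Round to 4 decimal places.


Dual ascent for LP: min 7*x1 + 2*x2, 1*x1 + 5*x2 = 17, 0 <= x_i <= 6
Step 1: y^k = 0.0, reduced costs: (7.0, 2.0)
  x^k = (0.0, 0.0), subgradient = b - a^T x = 17.0
  y^{k+1} = 0.0 + 0.2*17.0 = 3.4
Step 2: y^k = 3.4, reduced costs: (3.6, -15.0)
  x^k = (0.0, 6.0), subgradient = b - a^T x = -13.0
  y^{k+1} = 3.4 + 0.2*-13.0 = 0.8
Dual objective at y_2 = 0.8: reduced costs (6.2, -2.0), box minimizer x = (0.0, 6.0)
g(y_2) = b*y + (c1 - a1*y)*x1 + (c2 - a2*y)*x2 = 17*0.8 + 6.2*0.0 + (-2.0)*6.0 = 13.6 + 0.0 - 12.0 = 1.6


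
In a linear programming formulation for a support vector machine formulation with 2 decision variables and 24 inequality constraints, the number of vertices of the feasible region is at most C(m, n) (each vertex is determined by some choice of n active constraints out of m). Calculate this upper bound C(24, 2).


Each vertex corresponds to some choice of n active constraints out of m, so the number of vertices is at most C(m, n) = m! / (n!(m-n)!).
m = 24, n = 2
Numerator: 24 * 23
Denominator: 2! = 2
C(24, 2) = 276


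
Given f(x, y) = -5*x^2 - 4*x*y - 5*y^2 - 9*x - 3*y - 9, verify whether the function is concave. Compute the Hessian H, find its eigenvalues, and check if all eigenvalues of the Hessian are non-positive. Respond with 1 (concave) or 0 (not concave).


The Hessian of f(x,y) = -5*x^2 - 4*x*y - 5*y^2 - 9*x - 3*y - 9 is:
H = [[-10, -4], [-4, -10]]
Trace = -10 - 10 = -20
Determinant = -10*-10 - (-4)^2 = 84
Discriminant = (-20)^2 - 4*84 = 64.0
Eigenvalues: lambda_1 = -14.0, lambda_2 = -6.0
The function is concave.

1


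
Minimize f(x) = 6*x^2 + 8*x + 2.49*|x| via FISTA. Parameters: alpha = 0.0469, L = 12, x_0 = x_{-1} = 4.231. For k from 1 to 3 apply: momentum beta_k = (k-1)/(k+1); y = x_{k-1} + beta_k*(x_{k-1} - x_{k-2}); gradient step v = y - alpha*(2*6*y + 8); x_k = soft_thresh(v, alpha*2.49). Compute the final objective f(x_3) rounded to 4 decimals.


FISTA on f(x) = 6*x^2 + 8*x + 2.49*|x|
L = 12, alpha = 0.0469
Iteration 1: beta = 0.0, y = 4.231 + 0.0*(4.231 - 4.231) = 4.231
  grad(y) = 58.772, v = y - alpha*grad = 1.4746
  prox(v) = soft_thresh(1.4746, 0.1168) = 1.3578
Iteration 2: beta = 0.3333, y = 1.3578 + 0.3333*(1.3578 - 4.231) = 0.4001
  grad(y) = 12.801, v = y - alpha*grad = -0.2003
  prox(v) = soft_thresh(-0.2003, 0.1168) = -0.0835
Iteration 3: beta = 0.5, y = -0.0835 + 0.5*(-0.0835 - 1.3578) = -0.8042
  grad(y) = -1.6499, v = y - alpha*grad = -0.7268
  prox(v) = soft_thresh(-0.7268, 0.1168) = -0.61
f(x_3) = 6*(-0.61)^2 + 8*(-0.61) + 2.49*|-0.61| = -1.1285


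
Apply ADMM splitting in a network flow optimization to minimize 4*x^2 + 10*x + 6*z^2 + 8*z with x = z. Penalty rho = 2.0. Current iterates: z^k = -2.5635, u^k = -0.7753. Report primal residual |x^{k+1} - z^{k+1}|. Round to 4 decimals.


ADMM iteration with rho = 2.0, z^k = -2.5635, u^k = -0.7753
Step 1: x-update.
Minimize 4*x^2 + 10*x + (2.0/2)*(x + 2.5635 - 0.7753)^2
FOC: (2*4 + 2.0)*x = -10 + 2.0*(-2.5635 + 0.7753)
x^{k+1} = -1.3576
Step 2: z-update.
Minimize 6*z^2 + 8*z + (2.0/2)*(-1.3576 - z - 0.7753)^2
FOC: (2*6 + 2.0)*z = -8 + 2.0*(-1.3576 - 0.7753)
z^{k+1} = -0.8761
Step 3: u-update.
u^{k+1} = -0.7753 - 1.3576 + 0.8761 = -1.2568
Step 4: Primal residual = |-1.3576 + 0.8761| = 0.4815


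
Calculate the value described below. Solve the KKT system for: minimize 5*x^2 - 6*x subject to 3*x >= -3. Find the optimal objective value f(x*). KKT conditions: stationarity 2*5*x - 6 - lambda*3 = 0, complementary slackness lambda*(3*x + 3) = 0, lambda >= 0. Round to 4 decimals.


Step 1: Try lambda = 0 (constraint inactive).
Stationarity: 2*5*x - 6 = 0
x* = 6/(2*5) = 0.6
Check constraint: 3*0.6 = 1.8 >= -3 -- satisfied.
Step 2: Compute optimal value.
f(x*) = 5*0.6^2 - 6*0.6 = -1.8


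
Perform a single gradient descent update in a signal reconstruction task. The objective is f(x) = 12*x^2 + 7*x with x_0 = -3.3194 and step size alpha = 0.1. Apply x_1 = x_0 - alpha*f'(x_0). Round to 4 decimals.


We compute the gradient at x_0 and apply the update.
f'(x) = 24*x + 7
f'(-3.3194) = 24*-3.3194 + 7 = -72.6656
x_1 = -3.3194 - 0.1*-72.6656 = 3.9472


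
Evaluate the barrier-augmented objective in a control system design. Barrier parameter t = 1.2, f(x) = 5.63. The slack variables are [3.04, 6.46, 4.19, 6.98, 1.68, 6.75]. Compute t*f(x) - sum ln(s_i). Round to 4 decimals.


Step 1: Compute log-barrier.
ln values: [1.1119, 1.8656, 1.4327, 1.943, 0.5188, 1.9095]
phi = -(1.1119 + 1.8656 + 1.4327 + 1.943 + 0.5188 + 1.9095) = -8.7816
Step 2: Compute augmented objective.
t*f(x) = 1.2*5.63 = 6.756
Total = 6.756 - 8.7816 = -2.0256


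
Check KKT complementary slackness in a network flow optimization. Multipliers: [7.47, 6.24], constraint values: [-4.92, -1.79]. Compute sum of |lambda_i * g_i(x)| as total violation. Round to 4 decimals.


KKT complementary slackness check:
lambda_1 * g_1 = 7.47 * -4.92 = -36.7524
lambda_2 * g_2 = 6.24 * -1.79 = -11.1696
Total violation = 36.7524 + 11.1696 = 47.922


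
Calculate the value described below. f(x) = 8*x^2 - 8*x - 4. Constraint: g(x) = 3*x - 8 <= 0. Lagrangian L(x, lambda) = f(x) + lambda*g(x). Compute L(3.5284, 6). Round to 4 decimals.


Step 1: Evaluate f(x).
f(3.5284) = 8*3.5284^2 - 8*3.5284 - 4 = 67.3697
Step 2: Evaluate g(x).
g(3.5284) = 3*3.5284 - 8 = 2.5852
Step 3: Compute Lagrangian.
L = 67.3697 + 6*2.5852 = 82.8809


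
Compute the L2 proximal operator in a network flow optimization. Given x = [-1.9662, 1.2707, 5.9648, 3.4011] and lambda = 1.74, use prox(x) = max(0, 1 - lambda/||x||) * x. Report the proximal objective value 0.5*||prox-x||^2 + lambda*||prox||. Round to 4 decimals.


Step 1: Compute ||x||.
||x|| = 7.2544
Step 2: Compute scaling factor.
scale = max(0, 1 - 1.74/7.2544) = 0.7601
Step 3: prox(x) = [-1.4946, 0.9659, 4.5341, 2.5853]
||prox(x)|| = 5.5144
Step 4: Proximal objective.
0.5*||prox-x||^2 = 1.5138
lambda*||prox|| = 9.5951
Total = 11.1089


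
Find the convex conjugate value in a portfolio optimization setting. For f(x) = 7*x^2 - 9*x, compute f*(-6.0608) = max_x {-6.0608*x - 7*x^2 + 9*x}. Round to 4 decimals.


f*(y) = sup_x {y*x - a*x^2 - b*x} = sup_x {(y-b)*x - a*x^2}
FOC: (y - b) - 2a*x = 0 => x* = (y - b)/(2a)
x* = (-6.0608 + 9)/(2*7) = 0.2099
f*(-6.0608) = (y-b)^2/(4a) = (-6.0608 + 9)^2/(4*7)
= 8.6389/28 = 0.3085


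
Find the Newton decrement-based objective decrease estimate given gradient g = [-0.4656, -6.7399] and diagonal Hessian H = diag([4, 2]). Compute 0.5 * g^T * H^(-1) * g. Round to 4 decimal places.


Step 1: H is diagonal, so H^(-1) * g = [-0.1164, -3.37].
Step 2: g^T H^(-1) g = sum_i g_i^2 / H_ii
  = (-0.4656)^2/4 + (-6.7399)^2/2
  = 0.0542 + 22.7131 = 22.7673
Step 3: Objective decrease = 0.5 * g^T H^(-1) g = 11.3837


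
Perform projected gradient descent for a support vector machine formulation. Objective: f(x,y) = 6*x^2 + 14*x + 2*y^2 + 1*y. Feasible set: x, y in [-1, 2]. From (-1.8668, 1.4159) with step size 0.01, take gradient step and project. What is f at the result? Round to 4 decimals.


Step 1: Compute gradient at (-1.8668, 1.4159).
grad_x = 2*6*-1.8668 + 14 = -8.4016
grad_y = 2*2*1.4159 + 1 = 6.6636
Step 2: Gradient step.
x_raw = -1.8668 - 0.01*-8.4016 = -1.7828
y_raw = 1.4159 - 0.01*6.6636 = 1.3493
Step 3: Project onto [-1, 2].
x_proj = clip(-1.7828) = -1.0
y_proj = clip(1.3493) = 1.3493
Step 4: Evaluate f.
f(-1.0, 1.3493) = -3.0097


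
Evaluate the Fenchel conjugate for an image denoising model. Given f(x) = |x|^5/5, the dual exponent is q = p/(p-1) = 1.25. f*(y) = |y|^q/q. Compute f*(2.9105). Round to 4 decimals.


The conjugate exponent q satisfies 1/p + 1/q = 1.
p = 5, so q = 5/(5 - 1) = 1.25
|y|^q = 2.9105^1.25 = 3.8015
f*(2.9105) = 3.8015 / 1.25 = 3.0412


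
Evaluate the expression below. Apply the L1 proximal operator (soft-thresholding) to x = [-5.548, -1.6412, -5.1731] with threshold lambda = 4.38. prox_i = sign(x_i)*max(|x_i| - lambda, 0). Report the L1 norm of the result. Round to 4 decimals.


Soft-thresholding with lambda = 4.38:
prox(-5.548) = sign(-5.548)*max(|-5.548| - 4.38, 0) = -1.168
prox(-1.6412) = sign(-1.6412)*max(|-1.6412| - 4.38, 0) = 0.0
prox(-5.1731) = sign(-5.1731)*max(|-5.1731| - 4.38, 0) = -0.7931
prox(x) = [-1.168, 0.0, -0.7931]
||prox(x)||_1 = 1.168 + 0.0 + 0.7931 = 1.9611


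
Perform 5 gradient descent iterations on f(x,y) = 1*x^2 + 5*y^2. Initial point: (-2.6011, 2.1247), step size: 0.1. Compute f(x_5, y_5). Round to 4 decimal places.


Gradient descent on f(x,y) = 1*x^2 + 5*y^2.
Starting point: (-2.6011, 2.1247), alpha = 0.1
Step 1: grad_x = 2*1*-2.6011 = -5.2022, grad_y = 2*5*2.1247 = 21.247
  x_1 = -2.6011 - 0.1*-5.2022 = -2.0809
  y_1 = 2.1247 - 0.1*21.247 = -0.0
Step 2: grad_x = 2*1*-2.0809 = -4.1618, grad_y = 2*5*-0.0 = -0.0
  x_2 = -2.0809 - 0.1*-4.1618 = -1.6647
  y_2 = -0.0 - 0.1*-0.0 = 0.0
Step 3: grad_x = 2*1*-1.6647 = -3.3294, grad_y = 2*5*0.0 = 0.0
  x_3 = -1.6647 - 0.1*-3.3294 = -1.3318
  y_3 = 0.0 - 0.1*0.0 = 0.0
Step 4: grad_x = 2*1*-1.3318 = -2.6635, grad_y = 2*5*0.0 = 0.0
  x_4 = -1.3318 - 0.1*-2.6635 = -1.0654
  y_4 = 0.0 - 0.1*0.0 = 0.0
Step 5: grad_x = 2*1*-1.0654 = -2.1308, grad_y = 2*5*0.0 = 0.0
  x_5 = -1.0654 - 0.1*-2.1308 = -0.8523
  y_5 = 0.0 - 0.1*0.0 = 0.0
f(-0.8523, 0.0) = 1*(-0.8523)^2 + 5*0.0^2 = 0.7265


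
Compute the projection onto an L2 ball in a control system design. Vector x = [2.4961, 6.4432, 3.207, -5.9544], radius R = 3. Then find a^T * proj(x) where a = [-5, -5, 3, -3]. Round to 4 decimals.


Step 1: Compute ||x|| (intermediates to 6 decimals).
||x|| = sqrt(2.4961^2 + 6.4432^2 + 3.207^2 + (-5.9544)^2) = 9.668768
Step 2: Project.
Since ||x|| > R, scale = R/||x|| = 3/9.668768 = 0.310277, proj(x) = scale * x
proj(x) = [0.774482, 1.999177, 0.995058, -1.847513]
Step 3: Dot product.
a^T * proj(x) = -5*0.774482 - 5*1.999177 + 3*0.995058 - 3*(-1.847513) = -5.3406


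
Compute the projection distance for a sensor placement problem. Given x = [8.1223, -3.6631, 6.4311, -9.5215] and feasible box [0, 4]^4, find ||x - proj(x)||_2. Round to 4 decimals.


Project each component onto [0, 4].
clip(8.1223) = 4.0, clip(-3.6631) = 0.0, clip(6.4311) = 4.0, clip(-9.5215) = 0.0
Projection = [4.0, 0.0, 4.0, 0.0]
Squared diffs: [16.9934, 13.4183, 5.9102, 90.659]
Distance = sqrt(126.9809) = 11.2686


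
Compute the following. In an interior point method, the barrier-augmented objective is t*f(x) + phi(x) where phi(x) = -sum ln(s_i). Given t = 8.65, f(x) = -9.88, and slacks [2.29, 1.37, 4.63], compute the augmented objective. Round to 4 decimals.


Step 1: Compute log-barrier.
ln values: [0.8286, 0.3148, 1.5326]
phi = -(0.8286 + 0.3148 + 1.5326) = -2.6759
Step 2: Compute augmented objective.
t*f(x) = 8.65*-9.88 = -85.462
Total = -85.462 - 2.6759 = -88.1379


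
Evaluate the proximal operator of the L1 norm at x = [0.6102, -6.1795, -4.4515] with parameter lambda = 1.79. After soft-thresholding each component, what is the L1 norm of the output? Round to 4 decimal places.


Soft-thresholding with lambda = 1.79:
prox(0.6102) = sign(0.6102)*max(|0.6102| - 1.79, 0) = 0.0
prox(-6.1795) = sign(-6.1795)*max(|-6.1795| - 1.79, 0) = -4.3895
prox(-4.4515) = sign(-4.4515)*max(|-4.4515| - 1.79, 0) = -2.6615
prox(x) = [0.0, -4.3895, -2.6615]
||prox(x)||_1 = 0.0 + 4.3895 + 2.6615 = 7.051


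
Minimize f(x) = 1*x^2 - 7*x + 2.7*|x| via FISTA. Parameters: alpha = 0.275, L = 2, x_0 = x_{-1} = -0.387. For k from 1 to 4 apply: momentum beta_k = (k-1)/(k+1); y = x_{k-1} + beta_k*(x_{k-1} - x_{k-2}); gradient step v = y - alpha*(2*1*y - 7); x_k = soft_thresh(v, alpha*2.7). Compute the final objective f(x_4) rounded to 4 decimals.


FISTA on f(x) = 1*x^2 - 7*x + 2.7*|x|
L = 2, alpha = 0.275
Iteration 1: beta = 0.0, y = -0.387 + 0.0*(-0.387 + 0.387) = -0.387
  grad(y) = -7.774, v = y - alpha*grad = 1.7509
  prox(v) = soft_thresh(1.7509, 0.7425) = 1.0084
Iteration 2: beta = 0.3333, y = 1.0084 + 0.3333*(1.0084 + 0.387) = 1.4735
  grad(y) = -4.0531, v = y - alpha*grad = 2.5881
  prox(v) = soft_thresh(2.5881, 0.7425) = 1.8456
Iteration 3: beta = 0.5, y = 1.8456 + 0.5*(1.8456 - 1.0084) = 2.2642
  grad(y) = -2.4717, v = y - alpha*grad = 2.9439
  prox(v) = soft_thresh(2.9439, 0.7425) = 2.2014
Iteration 4: beta = 0.6, y = 2.2014 + 0.6*(2.2014 - 1.8456) = 2.4149
  grad(y) = -2.1703, v = y - alpha*grad = 3.0117
  prox(v) = soft_thresh(3.0117, 0.7425) = 2.2692
f(x_4) = 1*2.2692^2 - 7*2.2692 + 2.7*|2.2692| = -4.6083


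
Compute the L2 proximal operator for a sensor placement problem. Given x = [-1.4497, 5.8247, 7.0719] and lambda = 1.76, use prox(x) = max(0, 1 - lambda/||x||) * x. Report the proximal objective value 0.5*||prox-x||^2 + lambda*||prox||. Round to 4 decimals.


Step 1: Compute ||x||.
||x|| = 9.2758
Step 2: Compute scaling factor.
scale = max(0, 1 - 1.76/9.2758) = 0.8103
Step 3: prox(x) = [-1.1746, 4.7195, 5.7301]
||prox(x)|| = 7.5158
Step 4: Proximal objective.
0.5*||prox-x||^2 = 1.5488
lambda*||prox|| = 13.2278
Total = 14.7766


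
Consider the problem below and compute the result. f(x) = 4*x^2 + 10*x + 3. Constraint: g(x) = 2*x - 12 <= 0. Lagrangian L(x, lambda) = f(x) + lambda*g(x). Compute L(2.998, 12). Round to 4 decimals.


Step 1: Evaluate f(x).
f(2.998) = 4*2.998^2 + 10*2.998 + 3 = 68.932
Step 2: Evaluate g(x).
g(2.998) = 2*2.998 - 12 = -6.004
Step 3: Compute Lagrangian.
L = 68.932 + 12*-6.004 = -3.116


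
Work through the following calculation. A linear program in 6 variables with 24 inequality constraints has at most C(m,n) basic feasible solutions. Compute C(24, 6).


Each vertex corresponds to some choice of n active constraints out of m, so the number of vertices is at most C(m, n) = m! / (n!(m-n)!).
m = 24, n = 6
Numerator: 24 * 23 * 22 * 21 * 20 * 19
Denominator: 6! = 720
C(24, 6) = 134596


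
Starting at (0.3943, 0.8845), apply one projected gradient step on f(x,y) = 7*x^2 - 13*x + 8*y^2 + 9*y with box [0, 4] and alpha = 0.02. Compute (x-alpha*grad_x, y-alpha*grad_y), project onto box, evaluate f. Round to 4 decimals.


Step 1: Compute gradient at (0.3943, 0.8845).
grad_x = 2*7*0.3943 - 13 = -7.4798
grad_y = 2*8*0.8845 + 9 = 23.152
Step 2: Gradient step.
x_raw = 0.3943 - 0.02*-7.4798 = 0.5439
y_raw = 0.8845 - 0.02*23.152 = 0.4215
Step 3: Project onto [0, 4].
x_proj = clip(0.5439) = 0.5439
y_proj = clip(0.4215) = 0.4215
Step 4: Evaluate f.
f(0.5439, 0.4215) = 0.2143


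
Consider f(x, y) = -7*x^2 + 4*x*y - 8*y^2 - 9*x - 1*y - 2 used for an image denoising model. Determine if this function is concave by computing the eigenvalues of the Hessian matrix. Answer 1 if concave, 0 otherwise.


The Hessian of f(x,y) = -7*x^2 + 4*x*y - 8*y^2 - 9*x - 1*y - 2 is:
H = [[-14, 4], [4, -16]]
Trace = -14 - 16 = -30
Determinant = -14*-16 - (4)^2 = 208
Discriminant = (-30)^2 - 4*208 = 68.0
Eigenvalues: lambda_1 = -19.1231, lambda_2 = -10.8769
The function is concave.

1


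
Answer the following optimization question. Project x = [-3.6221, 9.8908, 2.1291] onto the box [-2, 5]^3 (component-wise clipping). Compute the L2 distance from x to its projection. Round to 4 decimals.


Project each component onto [-2, 5].
clip(-3.6221) = -2.0, clip(9.8908) = 5.0, clip(2.1291) = 2.1291
Projection = [-2.0, 5.0, 2.1291]
Squared diffs: [2.6312, 23.9199, 0.0]
Distance = sqrt(26.5511) = 5.1528
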